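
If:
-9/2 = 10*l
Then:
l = -9/20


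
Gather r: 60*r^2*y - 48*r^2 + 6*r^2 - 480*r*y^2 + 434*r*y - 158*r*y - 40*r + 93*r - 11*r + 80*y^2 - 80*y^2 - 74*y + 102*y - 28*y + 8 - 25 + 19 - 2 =r^2*(60*y - 42) + r*(-480*y^2 + 276*y + 42)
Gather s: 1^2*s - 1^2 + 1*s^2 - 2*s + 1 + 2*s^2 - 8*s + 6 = 3*s^2 - 9*s + 6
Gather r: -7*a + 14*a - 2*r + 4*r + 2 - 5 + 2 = 7*a + 2*r - 1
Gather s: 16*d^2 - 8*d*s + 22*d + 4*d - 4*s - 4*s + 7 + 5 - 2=16*d^2 + 26*d + s*(-8*d - 8) + 10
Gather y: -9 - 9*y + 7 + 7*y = -2*y - 2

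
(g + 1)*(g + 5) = g^2 + 6*g + 5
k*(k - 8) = k^2 - 8*k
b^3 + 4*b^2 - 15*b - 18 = (b - 3)*(b + 1)*(b + 6)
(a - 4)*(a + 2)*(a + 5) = a^3 + 3*a^2 - 18*a - 40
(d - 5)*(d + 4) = d^2 - d - 20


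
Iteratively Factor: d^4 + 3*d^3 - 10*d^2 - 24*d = (d + 4)*(d^3 - d^2 - 6*d) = (d - 3)*(d + 4)*(d^2 + 2*d) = (d - 3)*(d + 2)*(d + 4)*(d)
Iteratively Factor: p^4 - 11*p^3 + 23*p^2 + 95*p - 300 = (p + 3)*(p^3 - 14*p^2 + 65*p - 100) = (p - 5)*(p + 3)*(p^2 - 9*p + 20) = (p - 5)^2*(p + 3)*(p - 4)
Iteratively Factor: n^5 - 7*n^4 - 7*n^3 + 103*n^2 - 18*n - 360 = (n - 3)*(n^4 - 4*n^3 - 19*n^2 + 46*n + 120) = (n - 5)*(n - 3)*(n^3 + n^2 - 14*n - 24) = (n - 5)*(n - 3)*(n + 3)*(n^2 - 2*n - 8) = (n - 5)*(n - 4)*(n - 3)*(n + 3)*(n + 2)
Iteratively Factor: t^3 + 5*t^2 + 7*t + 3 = (t + 1)*(t^2 + 4*t + 3) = (t + 1)*(t + 3)*(t + 1)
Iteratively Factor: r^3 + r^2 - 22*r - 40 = (r - 5)*(r^2 + 6*r + 8) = (r - 5)*(r + 4)*(r + 2)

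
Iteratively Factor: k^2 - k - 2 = (k - 2)*(k + 1)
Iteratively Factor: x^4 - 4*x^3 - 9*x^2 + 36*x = (x + 3)*(x^3 - 7*x^2 + 12*x) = (x - 3)*(x + 3)*(x^2 - 4*x) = x*(x - 3)*(x + 3)*(x - 4)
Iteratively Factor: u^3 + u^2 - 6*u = (u + 3)*(u^2 - 2*u) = (u - 2)*(u + 3)*(u)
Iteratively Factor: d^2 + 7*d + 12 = (d + 4)*(d + 3)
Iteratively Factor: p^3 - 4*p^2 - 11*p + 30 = (p - 5)*(p^2 + p - 6) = (p - 5)*(p + 3)*(p - 2)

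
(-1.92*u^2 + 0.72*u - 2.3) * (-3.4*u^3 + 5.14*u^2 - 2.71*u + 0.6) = 6.528*u^5 - 12.3168*u^4 + 16.724*u^3 - 14.9252*u^2 + 6.665*u - 1.38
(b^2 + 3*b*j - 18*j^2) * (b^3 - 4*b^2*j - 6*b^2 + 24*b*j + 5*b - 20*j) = b^5 - b^4*j - 6*b^4 - 30*b^3*j^2 + 6*b^3*j + 5*b^3 + 72*b^2*j^3 + 180*b^2*j^2 - 5*b^2*j - 432*b*j^3 - 150*b*j^2 + 360*j^3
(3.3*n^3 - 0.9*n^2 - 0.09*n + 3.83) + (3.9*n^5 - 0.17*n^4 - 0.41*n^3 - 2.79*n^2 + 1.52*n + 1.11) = 3.9*n^5 - 0.17*n^4 + 2.89*n^3 - 3.69*n^2 + 1.43*n + 4.94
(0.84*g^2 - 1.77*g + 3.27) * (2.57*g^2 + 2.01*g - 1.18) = 2.1588*g^4 - 2.8605*g^3 + 3.855*g^2 + 8.6613*g - 3.8586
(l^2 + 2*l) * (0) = 0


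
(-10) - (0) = -10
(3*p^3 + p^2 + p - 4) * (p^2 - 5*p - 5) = 3*p^5 - 14*p^4 - 19*p^3 - 14*p^2 + 15*p + 20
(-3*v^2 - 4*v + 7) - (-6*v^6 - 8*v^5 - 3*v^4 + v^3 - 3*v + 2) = 6*v^6 + 8*v^5 + 3*v^4 - v^3 - 3*v^2 - v + 5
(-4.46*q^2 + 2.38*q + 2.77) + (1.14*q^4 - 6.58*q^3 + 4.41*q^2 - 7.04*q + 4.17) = 1.14*q^4 - 6.58*q^3 - 0.0499999999999998*q^2 - 4.66*q + 6.94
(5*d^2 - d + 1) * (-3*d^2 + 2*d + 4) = -15*d^4 + 13*d^3 + 15*d^2 - 2*d + 4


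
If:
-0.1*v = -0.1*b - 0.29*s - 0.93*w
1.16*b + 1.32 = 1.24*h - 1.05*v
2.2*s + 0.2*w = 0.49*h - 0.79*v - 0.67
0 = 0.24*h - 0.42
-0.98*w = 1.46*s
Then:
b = 0.61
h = 1.75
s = 0.04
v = 0.13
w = -0.07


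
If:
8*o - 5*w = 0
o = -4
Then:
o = -4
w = -32/5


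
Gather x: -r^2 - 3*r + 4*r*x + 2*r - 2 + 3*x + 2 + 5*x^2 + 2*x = -r^2 - r + 5*x^2 + x*(4*r + 5)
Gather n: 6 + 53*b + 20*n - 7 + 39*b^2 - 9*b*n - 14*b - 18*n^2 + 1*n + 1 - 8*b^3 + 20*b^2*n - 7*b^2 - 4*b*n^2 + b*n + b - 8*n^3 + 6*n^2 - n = -8*b^3 + 32*b^2 + 40*b - 8*n^3 + n^2*(-4*b - 12) + n*(20*b^2 - 8*b + 20)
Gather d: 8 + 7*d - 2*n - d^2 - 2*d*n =-d^2 + d*(7 - 2*n) - 2*n + 8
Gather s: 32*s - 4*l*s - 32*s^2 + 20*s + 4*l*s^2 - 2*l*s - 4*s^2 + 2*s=s^2*(4*l - 36) + s*(54 - 6*l)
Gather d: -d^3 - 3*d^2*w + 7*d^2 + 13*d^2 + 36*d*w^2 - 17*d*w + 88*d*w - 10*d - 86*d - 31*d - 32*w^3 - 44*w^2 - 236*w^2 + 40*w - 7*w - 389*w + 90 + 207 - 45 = -d^3 + d^2*(20 - 3*w) + d*(36*w^2 + 71*w - 127) - 32*w^3 - 280*w^2 - 356*w + 252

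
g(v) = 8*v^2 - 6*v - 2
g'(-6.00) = -102.00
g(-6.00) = 322.00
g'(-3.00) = -54.00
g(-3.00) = 88.00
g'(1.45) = 17.20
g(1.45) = 6.12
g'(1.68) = 20.88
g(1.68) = 10.50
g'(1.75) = 22.00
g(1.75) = 12.00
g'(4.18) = 60.88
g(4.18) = 112.70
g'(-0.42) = -12.72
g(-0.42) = 1.93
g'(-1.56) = -30.96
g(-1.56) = 26.83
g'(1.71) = 21.36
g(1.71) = 11.13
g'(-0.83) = -19.28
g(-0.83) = 8.49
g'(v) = 16*v - 6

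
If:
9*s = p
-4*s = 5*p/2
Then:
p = 0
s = 0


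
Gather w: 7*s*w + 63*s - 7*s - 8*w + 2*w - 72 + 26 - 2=56*s + w*(7*s - 6) - 48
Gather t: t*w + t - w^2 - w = t*(w + 1) - w^2 - w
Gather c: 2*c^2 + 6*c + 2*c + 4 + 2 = 2*c^2 + 8*c + 6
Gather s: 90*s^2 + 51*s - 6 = 90*s^2 + 51*s - 6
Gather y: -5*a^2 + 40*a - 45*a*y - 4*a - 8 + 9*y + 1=-5*a^2 + 36*a + y*(9 - 45*a) - 7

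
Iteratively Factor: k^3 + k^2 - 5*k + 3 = (k - 1)*(k^2 + 2*k - 3) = (k - 1)*(k + 3)*(k - 1)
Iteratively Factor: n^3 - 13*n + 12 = (n - 1)*(n^2 + n - 12) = (n - 3)*(n - 1)*(n + 4)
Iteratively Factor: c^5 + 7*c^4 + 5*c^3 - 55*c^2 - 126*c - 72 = (c + 1)*(c^4 + 6*c^3 - c^2 - 54*c - 72) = (c - 3)*(c + 1)*(c^3 + 9*c^2 + 26*c + 24) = (c - 3)*(c + 1)*(c + 2)*(c^2 + 7*c + 12) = (c - 3)*(c + 1)*(c + 2)*(c + 3)*(c + 4)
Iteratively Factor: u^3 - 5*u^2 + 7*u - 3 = (u - 3)*(u^2 - 2*u + 1) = (u - 3)*(u - 1)*(u - 1)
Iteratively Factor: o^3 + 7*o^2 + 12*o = (o + 4)*(o^2 + 3*o) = (o + 3)*(o + 4)*(o)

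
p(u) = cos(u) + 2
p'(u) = -sin(u)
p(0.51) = 2.87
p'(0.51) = -0.49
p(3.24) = 1.00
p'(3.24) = 0.10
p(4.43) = 1.72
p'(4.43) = 0.96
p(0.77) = 2.72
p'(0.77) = -0.70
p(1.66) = 1.91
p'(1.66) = -1.00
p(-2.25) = 1.37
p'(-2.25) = 0.78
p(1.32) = 2.25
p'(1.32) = -0.97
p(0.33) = 2.95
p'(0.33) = -0.32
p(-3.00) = 1.01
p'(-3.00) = 0.14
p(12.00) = 2.84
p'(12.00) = 0.54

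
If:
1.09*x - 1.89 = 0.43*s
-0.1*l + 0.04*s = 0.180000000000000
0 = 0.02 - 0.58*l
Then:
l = 0.03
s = 4.59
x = 3.54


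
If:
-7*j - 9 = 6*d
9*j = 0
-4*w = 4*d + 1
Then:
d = -3/2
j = 0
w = 5/4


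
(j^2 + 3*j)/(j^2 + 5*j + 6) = j/(j + 2)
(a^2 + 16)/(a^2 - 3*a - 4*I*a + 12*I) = (a + 4*I)/(a - 3)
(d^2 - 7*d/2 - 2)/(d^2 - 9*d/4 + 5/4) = 2*(2*d^2 - 7*d - 4)/(4*d^2 - 9*d + 5)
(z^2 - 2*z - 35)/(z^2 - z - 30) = (z - 7)/(z - 6)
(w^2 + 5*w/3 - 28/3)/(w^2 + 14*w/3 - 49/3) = (w + 4)/(w + 7)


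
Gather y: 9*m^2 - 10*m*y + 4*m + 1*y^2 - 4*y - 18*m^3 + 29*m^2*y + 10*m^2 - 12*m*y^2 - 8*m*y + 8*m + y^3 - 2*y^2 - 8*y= -18*m^3 + 19*m^2 + 12*m + y^3 + y^2*(-12*m - 1) + y*(29*m^2 - 18*m - 12)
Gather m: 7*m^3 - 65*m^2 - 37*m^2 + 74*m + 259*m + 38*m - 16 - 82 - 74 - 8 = 7*m^3 - 102*m^2 + 371*m - 180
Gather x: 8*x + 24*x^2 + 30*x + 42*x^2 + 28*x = 66*x^2 + 66*x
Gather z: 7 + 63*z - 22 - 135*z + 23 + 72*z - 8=0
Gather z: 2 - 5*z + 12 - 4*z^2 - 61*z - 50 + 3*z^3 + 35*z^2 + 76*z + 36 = 3*z^3 + 31*z^2 + 10*z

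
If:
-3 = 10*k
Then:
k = -3/10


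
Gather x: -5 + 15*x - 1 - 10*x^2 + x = -10*x^2 + 16*x - 6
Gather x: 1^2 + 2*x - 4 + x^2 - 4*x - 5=x^2 - 2*x - 8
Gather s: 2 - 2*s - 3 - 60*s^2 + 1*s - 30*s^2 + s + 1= -90*s^2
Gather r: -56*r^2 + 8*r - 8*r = -56*r^2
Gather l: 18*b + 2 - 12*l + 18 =18*b - 12*l + 20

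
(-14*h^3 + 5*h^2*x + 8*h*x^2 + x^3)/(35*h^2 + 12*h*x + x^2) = (-2*h^2 + h*x + x^2)/(5*h + x)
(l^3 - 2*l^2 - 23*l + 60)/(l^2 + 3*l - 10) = (l^2 - 7*l + 12)/(l - 2)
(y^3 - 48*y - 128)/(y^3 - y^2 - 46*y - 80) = (y^2 + 8*y + 16)/(y^2 + 7*y + 10)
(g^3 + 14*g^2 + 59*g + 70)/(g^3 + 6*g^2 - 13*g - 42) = (g + 5)/(g - 3)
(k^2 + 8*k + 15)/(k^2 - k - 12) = (k + 5)/(k - 4)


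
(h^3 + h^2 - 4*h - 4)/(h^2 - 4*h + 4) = (h^2 + 3*h + 2)/(h - 2)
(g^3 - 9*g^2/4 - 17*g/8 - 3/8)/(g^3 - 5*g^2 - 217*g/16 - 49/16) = 2*(2*g^2 - 5*g - 3)/(4*g^2 - 21*g - 49)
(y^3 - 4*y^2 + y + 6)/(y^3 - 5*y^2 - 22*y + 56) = (y^2 - 2*y - 3)/(y^2 - 3*y - 28)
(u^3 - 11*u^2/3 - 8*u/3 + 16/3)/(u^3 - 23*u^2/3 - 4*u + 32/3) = (u - 4)/(u - 8)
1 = 1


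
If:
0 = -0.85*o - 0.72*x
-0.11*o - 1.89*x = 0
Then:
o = 0.00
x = 0.00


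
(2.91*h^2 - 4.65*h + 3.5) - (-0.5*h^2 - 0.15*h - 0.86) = 3.41*h^2 - 4.5*h + 4.36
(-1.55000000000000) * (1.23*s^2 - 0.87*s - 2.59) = -1.9065*s^2 + 1.3485*s + 4.0145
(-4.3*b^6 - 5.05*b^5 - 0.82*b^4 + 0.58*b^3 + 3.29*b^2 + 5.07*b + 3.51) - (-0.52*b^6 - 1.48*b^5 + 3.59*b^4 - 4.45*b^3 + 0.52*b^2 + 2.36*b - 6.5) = -3.78*b^6 - 3.57*b^5 - 4.41*b^4 + 5.03*b^3 + 2.77*b^2 + 2.71*b + 10.01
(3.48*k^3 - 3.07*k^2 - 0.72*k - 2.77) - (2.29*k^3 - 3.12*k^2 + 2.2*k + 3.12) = 1.19*k^3 + 0.0500000000000003*k^2 - 2.92*k - 5.89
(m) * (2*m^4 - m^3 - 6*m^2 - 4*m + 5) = 2*m^5 - m^4 - 6*m^3 - 4*m^2 + 5*m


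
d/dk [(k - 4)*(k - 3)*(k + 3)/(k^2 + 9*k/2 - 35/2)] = 2*(2*k^4 + 18*k^3 - 123*k^2 + 136*k - 9)/(4*k^4 + 36*k^3 - 59*k^2 - 630*k + 1225)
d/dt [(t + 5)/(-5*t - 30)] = -1/(5*(t + 6)^2)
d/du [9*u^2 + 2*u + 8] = 18*u + 2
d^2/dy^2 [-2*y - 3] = 0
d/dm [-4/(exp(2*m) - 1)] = 2/sinh(m)^2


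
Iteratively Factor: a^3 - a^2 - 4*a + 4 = (a + 2)*(a^2 - 3*a + 2) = (a - 1)*(a + 2)*(a - 2)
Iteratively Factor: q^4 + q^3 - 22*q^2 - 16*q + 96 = (q - 2)*(q^3 + 3*q^2 - 16*q - 48) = (q - 4)*(q - 2)*(q^2 + 7*q + 12) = (q - 4)*(q - 2)*(q + 3)*(q + 4)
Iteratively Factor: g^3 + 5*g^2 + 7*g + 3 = (g + 1)*(g^2 + 4*g + 3) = (g + 1)*(g + 3)*(g + 1)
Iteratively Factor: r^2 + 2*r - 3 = (r - 1)*(r + 3)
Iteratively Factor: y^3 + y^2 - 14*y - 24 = (y - 4)*(y^2 + 5*y + 6) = (y - 4)*(y + 3)*(y + 2)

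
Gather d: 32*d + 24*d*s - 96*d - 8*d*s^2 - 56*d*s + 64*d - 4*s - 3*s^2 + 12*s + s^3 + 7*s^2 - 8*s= d*(-8*s^2 - 32*s) + s^3 + 4*s^2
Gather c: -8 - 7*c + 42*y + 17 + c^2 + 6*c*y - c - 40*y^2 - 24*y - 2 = c^2 + c*(6*y - 8) - 40*y^2 + 18*y + 7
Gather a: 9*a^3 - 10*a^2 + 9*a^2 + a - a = 9*a^3 - a^2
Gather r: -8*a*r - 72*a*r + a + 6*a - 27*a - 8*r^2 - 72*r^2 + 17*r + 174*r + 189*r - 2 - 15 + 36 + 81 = -20*a - 80*r^2 + r*(380 - 80*a) + 100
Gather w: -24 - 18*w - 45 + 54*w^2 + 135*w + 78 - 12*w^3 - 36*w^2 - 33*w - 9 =-12*w^3 + 18*w^2 + 84*w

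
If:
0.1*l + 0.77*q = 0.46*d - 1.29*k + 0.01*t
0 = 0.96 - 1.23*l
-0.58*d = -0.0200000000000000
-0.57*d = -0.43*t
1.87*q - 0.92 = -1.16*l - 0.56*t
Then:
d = 0.03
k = -0.04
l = 0.78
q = -0.01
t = 0.05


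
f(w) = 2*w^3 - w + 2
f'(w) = 6*w^2 - 1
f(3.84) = 111.41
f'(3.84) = 87.47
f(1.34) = 5.47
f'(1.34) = 9.77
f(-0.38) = 2.27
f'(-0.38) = -0.13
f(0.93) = 2.68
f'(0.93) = 4.19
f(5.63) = 353.28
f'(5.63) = 189.18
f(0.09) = 1.91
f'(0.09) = -0.95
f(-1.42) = -2.31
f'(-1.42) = 11.10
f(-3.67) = -93.19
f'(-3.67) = 79.81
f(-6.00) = -424.00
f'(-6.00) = 215.00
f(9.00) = 1451.00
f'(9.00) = 485.00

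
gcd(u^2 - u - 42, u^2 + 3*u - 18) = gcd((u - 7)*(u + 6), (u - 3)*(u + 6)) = u + 6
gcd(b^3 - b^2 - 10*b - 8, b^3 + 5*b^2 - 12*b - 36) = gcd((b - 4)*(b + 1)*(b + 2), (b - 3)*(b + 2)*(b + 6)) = b + 2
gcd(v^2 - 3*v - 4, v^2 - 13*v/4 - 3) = v - 4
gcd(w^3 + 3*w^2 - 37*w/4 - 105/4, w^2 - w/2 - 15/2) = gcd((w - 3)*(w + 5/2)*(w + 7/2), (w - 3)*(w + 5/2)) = w^2 - w/2 - 15/2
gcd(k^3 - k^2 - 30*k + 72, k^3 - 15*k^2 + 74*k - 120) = k - 4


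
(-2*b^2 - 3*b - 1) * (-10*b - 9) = 20*b^3 + 48*b^2 + 37*b + 9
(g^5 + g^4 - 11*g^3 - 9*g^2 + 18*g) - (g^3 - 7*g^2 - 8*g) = g^5 + g^4 - 12*g^3 - 2*g^2 + 26*g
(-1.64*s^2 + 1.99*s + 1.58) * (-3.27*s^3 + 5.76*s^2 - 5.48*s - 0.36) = 5.3628*s^5 - 15.9537*s^4 + 15.283*s^3 - 1.214*s^2 - 9.3748*s - 0.5688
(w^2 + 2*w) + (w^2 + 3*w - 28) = 2*w^2 + 5*w - 28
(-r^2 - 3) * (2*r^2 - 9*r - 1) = -2*r^4 + 9*r^3 - 5*r^2 + 27*r + 3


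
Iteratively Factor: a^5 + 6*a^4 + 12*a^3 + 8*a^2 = (a + 2)*(a^4 + 4*a^3 + 4*a^2) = a*(a + 2)*(a^3 + 4*a^2 + 4*a) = a*(a + 2)^2*(a^2 + 2*a) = a^2*(a + 2)^2*(a + 2)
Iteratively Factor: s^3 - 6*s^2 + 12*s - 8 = (s - 2)*(s^2 - 4*s + 4) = (s - 2)^2*(s - 2)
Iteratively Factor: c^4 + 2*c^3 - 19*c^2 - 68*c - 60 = (c + 3)*(c^3 - c^2 - 16*c - 20) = (c - 5)*(c + 3)*(c^2 + 4*c + 4) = (c - 5)*(c + 2)*(c + 3)*(c + 2)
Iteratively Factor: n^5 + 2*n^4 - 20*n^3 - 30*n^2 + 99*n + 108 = (n + 4)*(n^4 - 2*n^3 - 12*n^2 + 18*n + 27) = (n + 1)*(n + 4)*(n^3 - 3*n^2 - 9*n + 27) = (n + 1)*(n + 3)*(n + 4)*(n^2 - 6*n + 9) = (n - 3)*(n + 1)*(n + 3)*(n + 4)*(n - 3)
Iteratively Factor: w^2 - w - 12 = (w + 3)*(w - 4)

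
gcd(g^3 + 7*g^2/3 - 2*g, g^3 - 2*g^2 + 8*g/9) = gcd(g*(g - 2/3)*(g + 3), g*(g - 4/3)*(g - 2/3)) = g^2 - 2*g/3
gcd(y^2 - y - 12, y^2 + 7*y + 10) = 1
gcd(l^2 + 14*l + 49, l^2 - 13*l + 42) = 1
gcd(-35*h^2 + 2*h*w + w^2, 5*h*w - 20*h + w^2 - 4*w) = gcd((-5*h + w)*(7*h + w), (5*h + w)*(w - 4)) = 1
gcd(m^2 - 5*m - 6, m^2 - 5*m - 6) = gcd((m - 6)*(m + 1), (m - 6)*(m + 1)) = m^2 - 5*m - 6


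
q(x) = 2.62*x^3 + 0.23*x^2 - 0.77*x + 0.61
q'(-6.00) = 279.43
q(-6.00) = -552.41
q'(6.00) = 284.95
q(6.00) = 570.19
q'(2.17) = 37.24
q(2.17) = 26.79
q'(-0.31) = -0.16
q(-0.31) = 0.79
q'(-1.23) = 10.56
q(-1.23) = -2.97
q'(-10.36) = 838.08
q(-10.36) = -2880.00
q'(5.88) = 273.69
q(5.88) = 536.67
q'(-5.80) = 260.97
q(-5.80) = -498.38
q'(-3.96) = 120.67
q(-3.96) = -155.43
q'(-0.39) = 0.25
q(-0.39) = 0.79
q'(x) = 7.86*x^2 + 0.46*x - 0.77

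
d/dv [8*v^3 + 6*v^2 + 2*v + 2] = 24*v^2 + 12*v + 2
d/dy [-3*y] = -3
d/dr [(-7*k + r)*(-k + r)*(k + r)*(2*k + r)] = 5*k^3 - 30*k^2*r - 15*k*r^2 + 4*r^3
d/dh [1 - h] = -1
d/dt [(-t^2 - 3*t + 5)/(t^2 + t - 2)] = (2*t^2 - 6*t + 1)/(t^4 + 2*t^3 - 3*t^2 - 4*t + 4)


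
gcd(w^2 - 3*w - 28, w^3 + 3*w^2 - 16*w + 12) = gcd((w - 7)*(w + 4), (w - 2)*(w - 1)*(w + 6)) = 1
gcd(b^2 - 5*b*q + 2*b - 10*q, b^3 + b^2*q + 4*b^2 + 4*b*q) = 1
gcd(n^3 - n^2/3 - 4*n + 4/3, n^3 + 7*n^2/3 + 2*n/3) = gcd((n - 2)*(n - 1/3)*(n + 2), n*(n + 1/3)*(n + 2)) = n + 2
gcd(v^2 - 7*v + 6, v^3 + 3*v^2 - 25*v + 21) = v - 1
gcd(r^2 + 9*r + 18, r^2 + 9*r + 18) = r^2 + 9*r + 18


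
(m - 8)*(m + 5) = m^2 - 3*m - 40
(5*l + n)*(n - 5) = 5*l*n - 25*l + n^2 - 5*n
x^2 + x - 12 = (x - 3)*(x + 4)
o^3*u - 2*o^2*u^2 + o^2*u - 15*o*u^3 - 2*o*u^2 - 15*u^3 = (o - 5*u)*(o + 3*u)*(o*u + u)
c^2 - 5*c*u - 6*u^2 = (c - 6*u)*(c + u)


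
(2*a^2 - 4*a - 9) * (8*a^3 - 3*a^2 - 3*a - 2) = 16*a^5 - 38*a^4 - 66*a^3 + 35*a^2 + 35*a + 18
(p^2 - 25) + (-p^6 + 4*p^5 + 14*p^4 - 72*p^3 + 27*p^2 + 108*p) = -p^6 + 4*p^5 + 14*p^4 - 72*p^3 + 28*p^2 + 108*p - 25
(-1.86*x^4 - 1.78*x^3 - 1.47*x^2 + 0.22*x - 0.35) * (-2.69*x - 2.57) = 5.0034*x^5 + 9.5684*x^4 + 8.5289*x^3 + 3.1861*x^2 + 0.3761*x + 0.8995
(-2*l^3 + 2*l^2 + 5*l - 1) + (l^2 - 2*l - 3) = -2*l^3 + 3*l^2 + 3*l - 4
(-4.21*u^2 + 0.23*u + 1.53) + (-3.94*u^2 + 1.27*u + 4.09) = -8.15*u^2 + 1.5*u + 5.62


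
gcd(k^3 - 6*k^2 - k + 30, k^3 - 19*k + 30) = k - 3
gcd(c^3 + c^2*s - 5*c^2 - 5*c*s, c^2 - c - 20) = c - 5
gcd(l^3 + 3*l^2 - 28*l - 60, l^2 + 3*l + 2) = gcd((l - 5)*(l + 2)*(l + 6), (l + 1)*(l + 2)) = l + 2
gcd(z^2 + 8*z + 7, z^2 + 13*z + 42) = z + 7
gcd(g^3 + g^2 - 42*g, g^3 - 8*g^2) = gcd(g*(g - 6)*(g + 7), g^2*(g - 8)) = g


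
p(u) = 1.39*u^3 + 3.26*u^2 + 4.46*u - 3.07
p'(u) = 4.17*u^2 + 6.52*u + 4.46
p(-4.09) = -61.88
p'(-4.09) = 47.55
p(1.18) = 9.02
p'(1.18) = 17.96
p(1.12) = 7.97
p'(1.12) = 16.99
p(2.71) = 60.62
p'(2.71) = 52.75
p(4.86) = 255.17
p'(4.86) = 134.64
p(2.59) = 54.50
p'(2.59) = 49.32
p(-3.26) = -31.12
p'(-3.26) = 27.52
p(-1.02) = -5.70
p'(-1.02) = 2.15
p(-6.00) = -212.71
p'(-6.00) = 115.46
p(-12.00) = -1989.07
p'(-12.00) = 526.70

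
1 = 1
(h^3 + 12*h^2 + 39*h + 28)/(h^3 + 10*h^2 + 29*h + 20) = (h + 7)/(h + 5)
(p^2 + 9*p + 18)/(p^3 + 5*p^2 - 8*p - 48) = (p^2 + 9*p + 18)/(p^3 + 5*p^2 - 8*p - 48)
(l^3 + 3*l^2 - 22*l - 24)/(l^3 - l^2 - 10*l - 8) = (l + 6)/(l + 2)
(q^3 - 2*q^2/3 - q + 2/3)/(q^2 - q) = q + 1/3 - 2/(3*q)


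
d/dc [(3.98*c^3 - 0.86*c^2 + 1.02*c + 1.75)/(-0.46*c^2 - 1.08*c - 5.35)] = (-1.8308*c^4 - 8.5968*c^3 - 62.481*c^2 + 10.812*c - 3.567)/(0.2116*c^4 + 0.9936*c^3 + 6.0884*c^2 + 11.556*c + 28.6225)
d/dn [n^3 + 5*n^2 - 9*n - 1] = 3*n^2 + 10*n - 9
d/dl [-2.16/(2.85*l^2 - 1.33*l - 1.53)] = (12.312*l - 2.8728)/(-2.85*l^2 + 1.33*l + 1.53)^2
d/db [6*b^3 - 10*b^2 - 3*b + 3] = 18*b^2 - 20*b - 3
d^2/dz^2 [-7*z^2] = -14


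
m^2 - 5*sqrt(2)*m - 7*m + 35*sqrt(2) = (m - 7)*(m - 5*sqrt(2))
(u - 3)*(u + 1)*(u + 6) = u^3 + 4*u^2 - 15*u - 18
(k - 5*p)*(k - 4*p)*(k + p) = k^3 - 8*k^2*p + 11*k*p^2 + 20*p^3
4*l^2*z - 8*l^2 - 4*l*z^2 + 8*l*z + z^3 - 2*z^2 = (-2*l + z)^2*(z - 2)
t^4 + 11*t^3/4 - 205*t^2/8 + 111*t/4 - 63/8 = (t - 3)*(t - 3/4)*(t - 1/2)*(t + 7)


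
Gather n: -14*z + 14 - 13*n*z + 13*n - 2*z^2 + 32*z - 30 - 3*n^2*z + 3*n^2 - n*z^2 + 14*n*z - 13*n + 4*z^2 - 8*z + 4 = n^2*(3 - 3*z) + n*(-z^2 + z) + 2*z^2 + 10*z - 12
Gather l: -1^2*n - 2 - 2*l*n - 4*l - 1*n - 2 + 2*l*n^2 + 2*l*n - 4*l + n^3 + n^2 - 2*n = l*(2*n^2 - 8) + n^3 + n^2 - 4*n - 4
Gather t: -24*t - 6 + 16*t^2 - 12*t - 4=16*t^2 - 36*t - 10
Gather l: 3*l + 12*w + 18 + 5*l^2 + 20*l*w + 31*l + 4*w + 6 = 5*l^2 + l*(20*w + 34) + 16*w + 24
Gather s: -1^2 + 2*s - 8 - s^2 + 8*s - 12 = -s^2 + 10*s - 21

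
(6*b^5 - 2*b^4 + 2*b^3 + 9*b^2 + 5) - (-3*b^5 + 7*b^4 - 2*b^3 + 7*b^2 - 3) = 9*b^5 - 9*b^4 + 4*b^3 + 2*b^2 + 8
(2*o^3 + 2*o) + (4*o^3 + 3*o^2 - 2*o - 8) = 6*o^3 + 3*o^2 - 8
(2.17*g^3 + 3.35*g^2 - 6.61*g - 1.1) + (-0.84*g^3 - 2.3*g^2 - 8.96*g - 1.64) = 1.33*g^3 + 1.05*g^2 - 15.57*g - 2.74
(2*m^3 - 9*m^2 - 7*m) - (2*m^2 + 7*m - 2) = 2*m^3 - 11*m^2 - 14*m + 2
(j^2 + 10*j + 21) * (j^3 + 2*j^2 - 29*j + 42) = j^5 + 12*j^4 + 12*j^3 - 206*j^2 - 189*j + 882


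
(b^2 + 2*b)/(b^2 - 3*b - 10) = b/(b - 5)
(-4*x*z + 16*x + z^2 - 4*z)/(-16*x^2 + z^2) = (z - 4)/(4*x + z)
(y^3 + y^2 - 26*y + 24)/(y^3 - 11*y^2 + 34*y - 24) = (y + 6)/(y - 6)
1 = 1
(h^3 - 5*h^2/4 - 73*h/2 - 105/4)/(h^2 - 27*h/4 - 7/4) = (4*h^2 + 23*h + 15)/(4*h + 1)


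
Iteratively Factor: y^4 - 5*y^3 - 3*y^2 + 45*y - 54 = (y + 3)*(y^3 - 8*y^2 + 21*y - 18) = (y - 2)*(y + 3)*(y^2 - 6*y + 9) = (y - 3)*(y - 2)*(y + 3)*(y - 3)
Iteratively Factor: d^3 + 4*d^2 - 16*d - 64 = (d - 4)*(d^2 + 8*d + 16) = (d - 4)*(d + 4)*(d + 4)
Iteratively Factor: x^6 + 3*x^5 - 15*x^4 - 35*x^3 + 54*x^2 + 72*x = (x + 3)*(x^5 - 15*x^3 + 10*x^2 + 24*x) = (x + 3)*(x + 4)*(x^4 - 4*x^3 + x^2 + 6*x) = (x + 1)*(x + 3)*(x + 4)*(x^3 - 5*x^2 + 6*x) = x*(x + 1)*(x + 3)*(x + 4)*(x^2 - 5*x + 6) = x*(x - 3)*(x + 1)*(x + 3)*(x + 4)*(x - 2)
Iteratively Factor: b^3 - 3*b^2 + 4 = (b + 1)*(b^2 - 4*b + 4) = (b - 2)*(b + 1)*(b - 2)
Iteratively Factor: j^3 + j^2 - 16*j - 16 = (j + 4)*(j^2 - 3*j - 4) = (j + 1)*(j + 4)*(j - 4)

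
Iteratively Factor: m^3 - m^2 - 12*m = (m)*(m^2 - m - 12) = m*(m - 4)*(m + 3)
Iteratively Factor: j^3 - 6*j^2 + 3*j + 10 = (j + 1)*(j^2 - 7*j + 10) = (j - 5)*(j + 1)*(j - 2)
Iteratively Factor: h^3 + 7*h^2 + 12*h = (h + 4)*(h^2 + 3*h) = (h + 3)*(h + 4)*(h)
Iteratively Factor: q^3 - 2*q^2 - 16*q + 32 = (q - 4)*(q^2 + 2*q - 8) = (q - 4)*(q - 2)*(q + 4)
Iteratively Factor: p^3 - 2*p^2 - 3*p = (p - 3)*(p^2 + p) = p*(p - 3)*(p + 1)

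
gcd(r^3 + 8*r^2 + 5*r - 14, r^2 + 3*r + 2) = r + 2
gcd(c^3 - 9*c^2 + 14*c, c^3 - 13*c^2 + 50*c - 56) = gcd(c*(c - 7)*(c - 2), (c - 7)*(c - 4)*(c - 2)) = c^2 - 9*c + 14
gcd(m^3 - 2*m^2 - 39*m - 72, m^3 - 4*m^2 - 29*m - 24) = m^2 - 5*m - 24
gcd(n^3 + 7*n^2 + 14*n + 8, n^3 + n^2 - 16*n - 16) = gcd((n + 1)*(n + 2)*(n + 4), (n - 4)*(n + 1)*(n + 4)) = n^2 + 5*n + 4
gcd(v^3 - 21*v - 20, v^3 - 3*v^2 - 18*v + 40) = v^2 - v - 20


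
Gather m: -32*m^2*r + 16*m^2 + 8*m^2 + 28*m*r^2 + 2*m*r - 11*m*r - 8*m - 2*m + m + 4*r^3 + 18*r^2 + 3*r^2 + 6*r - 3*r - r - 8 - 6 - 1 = m^2*(24 - 32*r) + m*(28*r^2 - 9*r - 9) + 4*r^3 + 21*r^2 + 2*r - 15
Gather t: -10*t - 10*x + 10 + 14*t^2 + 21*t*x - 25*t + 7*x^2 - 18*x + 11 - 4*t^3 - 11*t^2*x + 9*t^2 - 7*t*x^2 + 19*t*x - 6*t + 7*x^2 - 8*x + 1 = -4*t^3 + t^2*(23 - 11*x) + t*(-7*x^2 + 40*x - 41) + 14*x^2 - 36*x + 22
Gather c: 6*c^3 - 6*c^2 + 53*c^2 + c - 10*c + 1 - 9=6*c^3 + 47*c^2 - 9*c - 8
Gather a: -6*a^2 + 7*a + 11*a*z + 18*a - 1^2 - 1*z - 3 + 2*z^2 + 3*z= -6*a^2 + a*(11*z + 25) + 2*z^2 + 2*z - 4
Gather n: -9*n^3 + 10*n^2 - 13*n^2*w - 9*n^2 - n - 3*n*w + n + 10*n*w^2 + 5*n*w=-9*n^3 + n^2*(1 - 13*w) + n*(10*w^2 + 2*w)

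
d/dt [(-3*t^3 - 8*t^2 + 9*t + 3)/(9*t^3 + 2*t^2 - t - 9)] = 2*(33*t^4 - 78*t^3 - 5*t^2 + 66*t - 39)/(81*t^6 + 36*t^5 - 14*t^4 - 166*t^3 - 35*t^2 + 18*t + 81)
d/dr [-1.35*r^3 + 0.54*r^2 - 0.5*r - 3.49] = -4.05*r^2 + 1.08*r - 0.5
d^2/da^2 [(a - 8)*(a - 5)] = 2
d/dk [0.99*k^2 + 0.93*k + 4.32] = 1.98*k + 0.93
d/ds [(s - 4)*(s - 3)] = 2*s - 7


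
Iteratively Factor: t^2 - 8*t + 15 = (t - 3)*(t - 5)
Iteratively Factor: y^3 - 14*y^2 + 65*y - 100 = (y - 5)*(y^2 - 9*y + 20) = (y - 5)^2*(y - 4)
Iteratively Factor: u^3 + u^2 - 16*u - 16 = (u + 4)*(u^2 - 3*u - 4) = (u + 1)*(u + 4)*(u - 4)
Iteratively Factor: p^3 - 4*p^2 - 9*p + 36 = (p - 4)*(p^2 - 9) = (p - 4)*(p - 3)*(p + 3)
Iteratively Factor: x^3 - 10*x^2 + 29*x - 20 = (x - 4)*(x^2 - 6*x + 5) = (x - 4)*(x - 1)*(x - 5)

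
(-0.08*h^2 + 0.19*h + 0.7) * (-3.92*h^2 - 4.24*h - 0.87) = 0.3136*h^4 - 0.4056*h^3 - 3.48*h^2 - 3.1333*h - 0.609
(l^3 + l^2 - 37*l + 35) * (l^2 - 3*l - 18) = l^5 - 2*l^4 - 58*l^3 + 128*l^2 + 561*l - 630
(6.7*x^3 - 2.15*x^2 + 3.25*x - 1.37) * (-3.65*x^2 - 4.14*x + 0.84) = -24.455*x^5 - 19.8905*x^4 + 2.6665*x^3 - 10.2605*x^2 + 8.4018*x - 1.1508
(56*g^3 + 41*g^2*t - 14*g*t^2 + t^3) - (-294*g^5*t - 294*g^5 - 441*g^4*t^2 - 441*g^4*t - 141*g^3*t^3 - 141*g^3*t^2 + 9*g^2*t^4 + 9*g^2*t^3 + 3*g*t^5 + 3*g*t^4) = 294*g^5*t + 294*g^5 + 441*g^4*t^2 + 441*g^4*t + 141*g^3*t^3 + 141*g^3*t^2 + 56*g^3 - 9*g^2*t^4 - 9*g^2*t^3 + 41*g^2*t - 3*g*t^5 - 3*g*t^4 - 14*g*t^2 + t^3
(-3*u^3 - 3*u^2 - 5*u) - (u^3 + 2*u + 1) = -4*u^3 - 3*u^2 - 7*u - 1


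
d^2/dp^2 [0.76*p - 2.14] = 0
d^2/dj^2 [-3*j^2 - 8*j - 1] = -6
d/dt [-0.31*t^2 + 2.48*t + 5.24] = 2.48 - 0.62*t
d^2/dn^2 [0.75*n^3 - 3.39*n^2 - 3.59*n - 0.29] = 4.5*n - 6.78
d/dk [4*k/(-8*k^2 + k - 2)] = 8*(4*k^2 - 1)/(64*k^4 - 16*k^3 + 33*k^2 - 4*k + 4)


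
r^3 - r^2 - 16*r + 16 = (r - 4)*(r - 1)*(r + 4)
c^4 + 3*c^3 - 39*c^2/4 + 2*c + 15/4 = (c - 3/2)*(c - 1)*(c + 1/2)*(c + 5)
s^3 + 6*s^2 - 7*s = s*(s - 1)*(s + 7)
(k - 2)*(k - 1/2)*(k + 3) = k^3 + k^2/2 - 13*k/2 + 3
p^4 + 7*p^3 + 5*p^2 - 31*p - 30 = (p - 2)*(p + 1)*(p + 3)*(p + 5)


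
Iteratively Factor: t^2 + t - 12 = (t - 3)*(t + 4)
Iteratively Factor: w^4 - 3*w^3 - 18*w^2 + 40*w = (w - 5)*(w^3 + 2*w^2 - 8*w) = (w - 5)*(w - 2)*(w^2 + 4*w) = w*(w - 5)*(w - 2)*(w + 4)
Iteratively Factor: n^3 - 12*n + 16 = (n - 2)*(n^2 + 2*n - 8) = (n - 2)^2*(n + 4)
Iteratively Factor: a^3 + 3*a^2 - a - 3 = (a + 3)*(a^2 - 1) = (a + 1)*(a + 3)*(a - 1)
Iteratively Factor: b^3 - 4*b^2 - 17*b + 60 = (b - 5)*(b^2 + b - 12) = (b - 5)*(b - 3)*(b + 4)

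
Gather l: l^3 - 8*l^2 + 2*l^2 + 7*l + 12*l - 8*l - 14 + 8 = l^3 - 6*l^2 + 11*l - 6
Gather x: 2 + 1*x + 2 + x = 2*x + 4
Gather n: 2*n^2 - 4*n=2*n^2 - 4*n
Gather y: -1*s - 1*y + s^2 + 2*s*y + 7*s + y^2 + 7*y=s^2 + 6*s + y^2 + y*(2*s + 6)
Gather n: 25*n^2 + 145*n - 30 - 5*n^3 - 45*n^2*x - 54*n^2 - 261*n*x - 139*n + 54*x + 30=-5*n^3 + n^2*(-45*x - 29) + n*(6 - 261*x) + 54*x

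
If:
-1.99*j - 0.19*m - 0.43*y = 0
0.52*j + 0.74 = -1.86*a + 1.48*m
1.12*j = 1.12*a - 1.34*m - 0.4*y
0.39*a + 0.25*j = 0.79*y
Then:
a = -1.46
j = 0.26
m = -1.24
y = -0.64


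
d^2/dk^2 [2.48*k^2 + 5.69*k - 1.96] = 4.96000000000000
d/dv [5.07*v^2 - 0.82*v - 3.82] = 10.14*v - 0.82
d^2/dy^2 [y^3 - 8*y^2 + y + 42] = 6*y - 16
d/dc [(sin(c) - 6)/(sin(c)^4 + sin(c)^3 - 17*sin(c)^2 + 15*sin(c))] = (-3*sin(c)^4 + 22*sin(c)^3 + 35*sin(c)^2 - 204*sin(c) + 90)*cos(c)/((sin(c)^3 + sin(c)^2 - 17*sin(c) + 15)^2*sin(c)^2)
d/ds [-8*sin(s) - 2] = -8*cos(s)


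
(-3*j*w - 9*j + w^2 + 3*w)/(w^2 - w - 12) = (-3*j + w)/(w - 4)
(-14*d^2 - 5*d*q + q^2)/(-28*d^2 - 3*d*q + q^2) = (2*d + q)/(4*d + q)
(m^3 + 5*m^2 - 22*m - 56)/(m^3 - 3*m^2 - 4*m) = (m^2 + 9*m + 14)/(m*(m + 1))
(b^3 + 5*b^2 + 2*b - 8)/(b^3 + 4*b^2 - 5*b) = (b^2 + 6*b + 8)/(b*(b + 5))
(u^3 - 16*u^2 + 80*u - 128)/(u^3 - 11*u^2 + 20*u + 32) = (u - 4)/(u + 1)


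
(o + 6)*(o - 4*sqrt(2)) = o^2 - 4*sqrt(2)*o + 6*o - 24*sqrt(2)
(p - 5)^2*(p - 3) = p^3 - 13*p^2 + 55*p - 75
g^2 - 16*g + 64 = (g - 8)^2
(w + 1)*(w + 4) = w^2 + 5*w + 4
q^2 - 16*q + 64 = (q - 8)^2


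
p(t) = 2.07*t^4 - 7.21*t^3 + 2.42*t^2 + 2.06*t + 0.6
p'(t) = 8.28*t^3 - 21.63*t^2 + 4.84*t + 2.06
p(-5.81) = 3843.08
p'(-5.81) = -2380.10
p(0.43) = 1.43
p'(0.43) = 0.80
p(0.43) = 1.43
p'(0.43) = 0.80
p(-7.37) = 9110.31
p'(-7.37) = -4523.10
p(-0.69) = 3.17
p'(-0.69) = -14.30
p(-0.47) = 1.02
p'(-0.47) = -5.85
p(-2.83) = 310.34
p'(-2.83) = -372.54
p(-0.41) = 0.72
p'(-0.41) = -4.13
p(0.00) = 0.60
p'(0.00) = 2.06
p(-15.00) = 129641.70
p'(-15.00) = -32882.29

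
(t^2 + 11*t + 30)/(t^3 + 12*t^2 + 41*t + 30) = 1/(t + 1)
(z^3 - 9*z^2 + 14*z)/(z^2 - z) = (z^2 - 9*z + 14)/(z - 1)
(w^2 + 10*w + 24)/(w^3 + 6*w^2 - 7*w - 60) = (w + 6)/(w^2 + 2*w - 15)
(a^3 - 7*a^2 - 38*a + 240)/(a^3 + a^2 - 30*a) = (a - 8)/a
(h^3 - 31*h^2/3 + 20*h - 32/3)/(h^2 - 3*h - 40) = (3*h^2 - 7*h + 4)/(3*(h + 5))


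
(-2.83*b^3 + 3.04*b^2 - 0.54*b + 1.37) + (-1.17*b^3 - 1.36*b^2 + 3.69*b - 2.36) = -4.0*b^3 + 1.68*b^2 + 3.15*b - 0.99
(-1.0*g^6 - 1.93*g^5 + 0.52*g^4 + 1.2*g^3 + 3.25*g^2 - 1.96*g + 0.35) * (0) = 0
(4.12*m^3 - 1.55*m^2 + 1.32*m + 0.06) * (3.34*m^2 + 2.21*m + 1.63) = 13.7608*m^5 + 3.9282*m^4 + 7.6989*m^3 + 0.5911*m^2 + 2.2842*m + 0.0978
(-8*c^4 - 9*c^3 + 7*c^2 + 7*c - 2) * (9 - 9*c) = 72*c^5 + 9*c^4 - 144*c^3 + 81*c - 18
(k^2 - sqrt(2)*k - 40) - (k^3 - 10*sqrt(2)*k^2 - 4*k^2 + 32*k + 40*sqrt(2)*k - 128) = -k^3 + 5*k^2 + 10*sqrt(2)*k^2 - 41*sqrt(2)*k - 32*k + 88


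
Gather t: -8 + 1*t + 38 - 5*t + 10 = 40 - 4*t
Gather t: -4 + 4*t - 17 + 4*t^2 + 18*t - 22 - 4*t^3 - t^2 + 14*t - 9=-4*t^3 + 3*t^2 + 36*t - 52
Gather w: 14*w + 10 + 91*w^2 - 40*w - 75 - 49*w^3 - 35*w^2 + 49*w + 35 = -49*w^3 + 56*w^2 + 23*w - 30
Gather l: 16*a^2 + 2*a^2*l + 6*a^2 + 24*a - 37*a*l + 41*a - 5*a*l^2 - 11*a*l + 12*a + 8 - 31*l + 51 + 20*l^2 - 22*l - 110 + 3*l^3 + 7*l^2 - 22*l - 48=22*a^2 + 77*a + 3*l^3 + l^2*(27 - 5*a) + l*(2*a^2 - 48*a - 75) - 99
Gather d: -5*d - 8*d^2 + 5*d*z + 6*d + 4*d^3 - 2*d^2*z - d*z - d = 4*d^3 + d^2*(-2*z - 8) + 4*d*z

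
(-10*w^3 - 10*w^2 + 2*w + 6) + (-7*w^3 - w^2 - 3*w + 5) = -17*w^3 - 11*w^2 - w + 11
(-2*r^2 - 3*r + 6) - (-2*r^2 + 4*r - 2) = 8 - 7*r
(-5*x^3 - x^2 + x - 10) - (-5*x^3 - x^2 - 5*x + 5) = 6*x - 15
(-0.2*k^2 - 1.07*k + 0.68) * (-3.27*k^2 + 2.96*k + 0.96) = 0.654*k^4 + 2.9069*k^3 - 5.5828*k^2 + 0.9856*k + 0.6528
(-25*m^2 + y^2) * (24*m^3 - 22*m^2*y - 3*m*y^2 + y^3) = -600*m^5 + 550*m^4*y + 99*m^3*y^2 - 47*m^2*y^3 - 3*m*y^4 + y^5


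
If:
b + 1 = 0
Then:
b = -1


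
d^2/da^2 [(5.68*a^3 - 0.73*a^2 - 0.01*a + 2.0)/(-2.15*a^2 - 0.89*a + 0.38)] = (-7.105427357601e-15*a^4 - 20.980636*a^3 - 40.365684*a^2 - 27.834132*a - 6.218812)/(9.938375*a^6 + 12.342075*a^5 - 0.160605000000001*a^4 - 3.657811*a^3 + 0.0283859999999999*a^2 + 0.385548*a - 0.054872)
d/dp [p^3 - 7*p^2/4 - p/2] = 3*p^2 - 7*p/2 - 1/2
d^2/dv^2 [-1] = 0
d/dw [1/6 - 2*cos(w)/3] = 2*sin(w)/3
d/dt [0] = 0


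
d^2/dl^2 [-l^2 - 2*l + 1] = -2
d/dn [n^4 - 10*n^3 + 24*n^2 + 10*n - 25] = 4*n^3 - 30*n^2 + 48*n + 10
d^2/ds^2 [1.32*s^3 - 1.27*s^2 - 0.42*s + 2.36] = 7.92*s - 2.54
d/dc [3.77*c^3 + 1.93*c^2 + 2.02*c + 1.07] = 11.31*c^2 + 3.86*c + 2.02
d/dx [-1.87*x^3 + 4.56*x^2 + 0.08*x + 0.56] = -5.61*x^2 + 9.12*x + 0.08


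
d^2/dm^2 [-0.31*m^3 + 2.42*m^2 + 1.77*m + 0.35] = 4.84 - 1.86*m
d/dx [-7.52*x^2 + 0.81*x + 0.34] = 0.81 - 15.04*x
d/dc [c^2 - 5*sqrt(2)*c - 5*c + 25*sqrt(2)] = 2*c - 5*sqrt(2) - 5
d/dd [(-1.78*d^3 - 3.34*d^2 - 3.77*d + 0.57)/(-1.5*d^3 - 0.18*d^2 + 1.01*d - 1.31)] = (-4.6896*d^4 - 14.9056*d^3 + 5.5084*d^2 + 8.956*d + 4.363)/(2.25*d^6 + 0.54*d^5 - 2.9976*d^4 + 3.5664*d^3 + 1.4917*d^2 - 2.6462*d + 1.7161)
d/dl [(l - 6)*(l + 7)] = 2*l + 1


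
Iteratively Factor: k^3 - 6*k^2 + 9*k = (k - 3)*(k^2 - 3*k) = (k - 3)^2*(k)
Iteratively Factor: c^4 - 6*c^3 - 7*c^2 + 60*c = (c - 4)*(c^3 - 2*c^2 - 15*c) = c*(c - 4)*(c^2 - 2*c - 15) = c*(c - 4)*(c + 3)*(c - 5)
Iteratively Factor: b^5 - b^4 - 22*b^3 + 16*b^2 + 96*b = (b - 3)*(b^4 + 2*b^3 - 16*b^2 - 32*b) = (b - 4)*(b - 3)*(b^3 + 6*b^2 + 8*b) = (b - 4)*(b - 3)*(b + 4)*(b^2 + 2*b) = (b - 4)*(b - 3)*(b + 2)*(b + 4)*(b)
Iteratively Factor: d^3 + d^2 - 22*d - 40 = (d + 4)*(d^2 - 3*d - 10) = (d + 2)*(d + 4)*(d - 5)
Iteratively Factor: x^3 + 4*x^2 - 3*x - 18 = (x + 3)*(x^2 + x - 6) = (x - 2)*(x + 3)*(x + 3)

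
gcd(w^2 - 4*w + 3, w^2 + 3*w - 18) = w - 3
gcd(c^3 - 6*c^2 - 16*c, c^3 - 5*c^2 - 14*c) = c^2 + 2*c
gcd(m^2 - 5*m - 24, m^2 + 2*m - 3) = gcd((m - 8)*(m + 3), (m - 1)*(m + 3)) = m + 3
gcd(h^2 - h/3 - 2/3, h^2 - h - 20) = 1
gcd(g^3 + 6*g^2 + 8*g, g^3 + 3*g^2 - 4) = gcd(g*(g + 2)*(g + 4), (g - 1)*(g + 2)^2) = g + 2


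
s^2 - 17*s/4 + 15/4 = (s - 3)*(s - 5/4)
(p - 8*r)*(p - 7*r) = p^2 - 15*p*r + 56*r^2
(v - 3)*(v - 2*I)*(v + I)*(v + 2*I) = v^4 - 3*v^3 + I*v^3 + 4*v^2 - 3*I*v^2 - 12*v + 4*I*v - 12*I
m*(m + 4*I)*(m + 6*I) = m^3 + 10*I*m^2 - 24*m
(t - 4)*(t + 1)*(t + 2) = t^3 - t^2 - 10*t - 8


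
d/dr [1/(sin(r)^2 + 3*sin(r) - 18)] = -(2*sin(r) + 3)*cos(r)/(sin(r)^2 + 3*sin(r) - 18)^2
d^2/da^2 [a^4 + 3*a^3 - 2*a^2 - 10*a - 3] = 12*a^2 + 18*a - 4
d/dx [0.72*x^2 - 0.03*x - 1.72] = 1.44*x - 0.03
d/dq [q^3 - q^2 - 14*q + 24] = 3*q^2 - 2*q - 14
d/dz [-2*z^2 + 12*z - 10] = 12 - 4*z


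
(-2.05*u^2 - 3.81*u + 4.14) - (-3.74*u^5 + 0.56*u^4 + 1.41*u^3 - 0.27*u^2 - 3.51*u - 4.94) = 3.74*u^5 - 0.56*u^4 - 1.41*u^3 - 1.78*u^2 - 0.3*u + 9.08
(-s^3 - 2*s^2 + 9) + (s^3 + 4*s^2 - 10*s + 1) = 2*s^2 - 10*s + 10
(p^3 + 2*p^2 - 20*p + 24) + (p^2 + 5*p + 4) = p^3 + 3*p^2 - 15*p + 28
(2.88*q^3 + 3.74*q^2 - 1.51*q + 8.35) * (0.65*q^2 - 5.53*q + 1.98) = 1.872*q^5 - 13.4954*q^4 - 15.9613*q^3 + 21.183*q^2 - 49.1653*q + 16.533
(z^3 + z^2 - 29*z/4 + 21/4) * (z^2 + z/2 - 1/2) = z^5 + 3*z^4/2 - 29*z^3/4 + 9*z^2/8 + 25*z/4 - 21/8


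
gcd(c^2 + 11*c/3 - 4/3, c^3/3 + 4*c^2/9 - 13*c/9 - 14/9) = 1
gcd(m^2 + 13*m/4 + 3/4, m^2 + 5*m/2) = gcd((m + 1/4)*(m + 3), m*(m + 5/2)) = 1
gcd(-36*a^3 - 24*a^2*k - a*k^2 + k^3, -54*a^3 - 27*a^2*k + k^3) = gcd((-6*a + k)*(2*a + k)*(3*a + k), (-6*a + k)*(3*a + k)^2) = 18*a^2 + 3*a*k - k^2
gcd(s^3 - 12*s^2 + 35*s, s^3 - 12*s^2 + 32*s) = s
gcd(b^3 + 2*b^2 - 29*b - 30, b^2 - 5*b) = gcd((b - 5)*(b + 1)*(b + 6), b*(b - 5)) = b - 5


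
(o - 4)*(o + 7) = o^2 + 3*o - 28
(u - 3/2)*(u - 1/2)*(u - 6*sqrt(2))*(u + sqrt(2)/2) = u^4 - 11*sqrt(2)*u^3/2 - 2*u^3 - 21*u^2/4 + 11*sqrt(2)*u^2 - 33*sqrt(2)*u/8 + 12*u - 9/2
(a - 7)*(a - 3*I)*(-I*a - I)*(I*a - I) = a^4 - 7*a^3 - 3*I*a^3 - a^2 + 21*I*a^2 + 7*a + 3*I*a - 21*I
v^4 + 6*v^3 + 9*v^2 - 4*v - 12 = (v - 1)*(v + 2)^2*(v + 3)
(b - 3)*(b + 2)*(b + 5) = b^3 + 4*b^2 - 11*b - 30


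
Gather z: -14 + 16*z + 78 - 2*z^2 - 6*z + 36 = -2*z^2 + 10*z + 100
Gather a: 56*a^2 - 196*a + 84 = 56*a^2 - 196*a + 84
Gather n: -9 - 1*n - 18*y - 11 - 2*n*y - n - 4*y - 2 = n*(-2*y - 2) - 22*y - 22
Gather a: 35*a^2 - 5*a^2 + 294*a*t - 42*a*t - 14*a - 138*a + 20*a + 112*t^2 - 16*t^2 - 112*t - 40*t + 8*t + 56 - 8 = 30*a^2 + a*(252*t - 132) + 96*t^2 - 144*t + 48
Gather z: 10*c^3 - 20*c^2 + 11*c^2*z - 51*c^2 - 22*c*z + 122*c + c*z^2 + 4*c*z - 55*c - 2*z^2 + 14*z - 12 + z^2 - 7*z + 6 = 10*c^3 - 71*c^2 + 67*c + z^2*(c - 1) + z*(11*c^2 - 18*c + 7) - 6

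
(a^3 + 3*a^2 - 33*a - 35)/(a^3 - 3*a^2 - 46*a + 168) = (a^2 - 4*a - 5)/(a^2 - 10*a + 24)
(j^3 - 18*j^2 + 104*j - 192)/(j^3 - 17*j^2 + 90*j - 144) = (j - 4)/(j - 3)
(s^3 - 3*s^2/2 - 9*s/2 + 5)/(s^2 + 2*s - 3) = (s^2 - s/2 - 5)/(s + 3)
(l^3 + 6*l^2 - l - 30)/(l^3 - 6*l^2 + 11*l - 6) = (l^2 + 8*l + 15)/(l^2 - 4*l + 3)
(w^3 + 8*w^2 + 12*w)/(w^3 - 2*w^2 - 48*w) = (w + 2)/(w - 8)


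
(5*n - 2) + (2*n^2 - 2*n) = 2*n^2 + 3*n - 2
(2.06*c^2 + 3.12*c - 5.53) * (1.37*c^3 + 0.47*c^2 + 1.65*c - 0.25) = 2.8222*c^5 + 5.2426*c^4 - 2.7107*c^3 + 2.0339*c^2 - 9.9045*c + 1.3825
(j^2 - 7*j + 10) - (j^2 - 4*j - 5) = 15 - 3*j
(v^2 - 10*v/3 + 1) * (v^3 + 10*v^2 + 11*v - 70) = v^5 + 20*v^4/3 - 64*v^3/3 - 290*v^2/3 + 733*v/3 - 70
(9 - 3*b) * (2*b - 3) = -6*b^2 + 27*b - 27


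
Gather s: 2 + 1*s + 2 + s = 2*s + 4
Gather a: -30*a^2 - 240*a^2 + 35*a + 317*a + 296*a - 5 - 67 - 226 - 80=-270*a^2 + 648*a - 378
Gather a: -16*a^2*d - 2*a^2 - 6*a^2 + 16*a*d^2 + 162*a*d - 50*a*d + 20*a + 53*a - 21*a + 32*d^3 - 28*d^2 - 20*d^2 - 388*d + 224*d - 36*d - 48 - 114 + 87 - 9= a^2*(-16*d - 8) + a*(16*d^2 + 112*d + 52) + 32*d^3 - 48*d^2 - 200*d - 84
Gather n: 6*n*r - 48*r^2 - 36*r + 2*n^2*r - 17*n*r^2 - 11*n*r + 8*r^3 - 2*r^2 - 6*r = 2*n^2*r + n*(-17*r^2 - 5*r) + 8*r^3 - 50*r^2 - 42*r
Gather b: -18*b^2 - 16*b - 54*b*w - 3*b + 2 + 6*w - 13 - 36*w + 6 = -18*b^2 + b*(-54*w - 19) - 30*w - 5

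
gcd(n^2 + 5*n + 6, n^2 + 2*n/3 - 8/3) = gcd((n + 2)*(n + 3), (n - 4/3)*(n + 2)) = n + 2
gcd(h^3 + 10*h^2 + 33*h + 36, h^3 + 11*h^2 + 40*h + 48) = h^2 + 7*h + 12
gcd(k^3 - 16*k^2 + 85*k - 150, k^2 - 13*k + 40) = k - 5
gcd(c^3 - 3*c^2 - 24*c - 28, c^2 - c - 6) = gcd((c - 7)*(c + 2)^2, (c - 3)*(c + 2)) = c + 2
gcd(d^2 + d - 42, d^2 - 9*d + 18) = d - 6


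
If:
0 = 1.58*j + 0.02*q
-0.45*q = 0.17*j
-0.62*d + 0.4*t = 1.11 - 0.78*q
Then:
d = 0.645161290322581*t - 1.79032258064516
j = 0.00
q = 0.00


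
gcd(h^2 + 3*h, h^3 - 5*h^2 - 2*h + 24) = 1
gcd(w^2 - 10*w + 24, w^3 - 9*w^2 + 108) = w - 6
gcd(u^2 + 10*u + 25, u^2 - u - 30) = u + 5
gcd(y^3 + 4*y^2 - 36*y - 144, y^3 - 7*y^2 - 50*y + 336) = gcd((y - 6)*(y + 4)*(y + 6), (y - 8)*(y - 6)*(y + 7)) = y - 6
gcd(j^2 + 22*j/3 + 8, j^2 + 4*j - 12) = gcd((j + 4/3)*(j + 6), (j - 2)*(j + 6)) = j + 6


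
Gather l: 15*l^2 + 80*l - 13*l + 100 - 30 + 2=15*l^2 + 67*l + 72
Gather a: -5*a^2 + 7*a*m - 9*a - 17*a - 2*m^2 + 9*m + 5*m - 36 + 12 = -5*a^2 + a*(7*m - 26) - 2*m^2 + 14*m - 24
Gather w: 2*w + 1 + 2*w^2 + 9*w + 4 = 2*w^2 + 11*w + 5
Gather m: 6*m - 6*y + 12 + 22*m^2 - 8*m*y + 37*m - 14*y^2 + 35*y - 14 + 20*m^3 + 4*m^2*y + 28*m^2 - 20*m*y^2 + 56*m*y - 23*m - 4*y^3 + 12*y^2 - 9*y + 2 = 20*m^3 + m^2*(4*y + 50) + m*(-20*y^2 + 48*y + 20) - 4*y^3 - 2*y^2 + 20*y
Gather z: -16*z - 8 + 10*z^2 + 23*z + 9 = 10*z^2 + 7*z + 1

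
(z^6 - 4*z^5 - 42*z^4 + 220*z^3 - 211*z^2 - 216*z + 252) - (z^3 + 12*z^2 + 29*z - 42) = z^6 - 4*z^5 - 42*z^4 + 219*z^3 - 223*z^2 - 245*z + 294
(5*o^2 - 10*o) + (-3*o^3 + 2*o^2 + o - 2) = -3*o^3 + 7*o^2 - 9*o - 2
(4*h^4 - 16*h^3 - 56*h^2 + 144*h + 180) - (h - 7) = 4*h^4 - 16*h^3 - 56*h^2 + 143*h + 187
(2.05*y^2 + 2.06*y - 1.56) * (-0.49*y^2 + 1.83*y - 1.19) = -1.0045*y^4 + 2.7421*y^3 + 2.0947*y^2 - 5.3062*y + 1.8564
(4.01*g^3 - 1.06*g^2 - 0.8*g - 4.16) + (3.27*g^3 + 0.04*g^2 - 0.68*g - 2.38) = 7.28*g^3 - 1.02*g^2 - 1.48*g - 6.54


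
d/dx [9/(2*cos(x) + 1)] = 18*sin(x)/(2*cos(x) + 1)^2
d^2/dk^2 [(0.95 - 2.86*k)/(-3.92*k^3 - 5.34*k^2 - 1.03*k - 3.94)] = (263.687424*k^5 + 184.029888*k^4 - 178.1644*k^3 - 715.618776*k^2 - 304.355316*k + 14.746626)/(60.236288*k^9 + 246.169728*k^8 + 382.825632*k^7 + 463.268856*k^6 + 595.44078*k^5 + 449.498874*k^4 + 313.674991*k^3 + 261.22791*k^2 + 47.967924*k + 61.162984)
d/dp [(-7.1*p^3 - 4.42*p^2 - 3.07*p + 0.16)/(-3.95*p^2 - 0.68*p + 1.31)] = (28.045*p^4 + 9.656*p^3 - 37.0239*p^2 - 10.3164*p - 3.9129)/(15.6025*p^4 + 5.372*p^3 - 9.8866*p^2 - 1.7816*p + 1.7161)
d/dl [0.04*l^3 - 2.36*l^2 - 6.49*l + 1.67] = 0.12*l^2 - 4.72*l - 6.49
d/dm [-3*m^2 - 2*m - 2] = -6*m - 2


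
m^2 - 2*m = m*(m - 2)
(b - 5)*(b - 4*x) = b^2 - 4*b*x - 5*b + 20*x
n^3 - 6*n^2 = n^2*(n - 6)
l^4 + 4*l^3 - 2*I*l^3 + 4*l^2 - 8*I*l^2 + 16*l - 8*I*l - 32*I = (l + 4)*(l - 2*I)^2*(l + 2*I)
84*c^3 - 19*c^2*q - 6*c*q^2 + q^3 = (-7*c + q)*(-3*c + q)*(4*c + q)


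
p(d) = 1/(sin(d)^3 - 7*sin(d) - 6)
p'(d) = (-3*sin(d)^2*cos(d) + 7*cos(d))/(sin(d)^3 - 7*sin(d) - 6)^2 = (7 - 3*sin(d)^2)*cos(d)/(-sin(d)^3 + 7*sin(d) + 6)^2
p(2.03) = -0.09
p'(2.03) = -0.02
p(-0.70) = -0.57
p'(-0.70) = 1.42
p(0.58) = -0.10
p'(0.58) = 0.05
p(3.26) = -0.19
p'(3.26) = -0.26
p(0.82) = -0.09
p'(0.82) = 0.03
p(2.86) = -0.13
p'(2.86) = -0.10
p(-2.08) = -1.81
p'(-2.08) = -7.49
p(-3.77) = -0.10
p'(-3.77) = -0.05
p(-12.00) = -0.10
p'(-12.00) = 0.06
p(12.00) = -0.42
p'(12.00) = 0.90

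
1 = 1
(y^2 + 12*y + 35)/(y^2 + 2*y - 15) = (y + 7)/(y - 3)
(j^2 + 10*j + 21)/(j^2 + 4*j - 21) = (j + 3)/(j - 3)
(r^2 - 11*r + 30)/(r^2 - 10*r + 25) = (r - 6)/(r - 5)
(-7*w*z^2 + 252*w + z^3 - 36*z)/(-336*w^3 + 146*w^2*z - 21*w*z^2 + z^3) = (z^2 - 36)/(48*w^2 - 14*w*z + z^2)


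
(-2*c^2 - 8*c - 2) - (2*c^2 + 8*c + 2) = -4*c^2 - 16*c - 4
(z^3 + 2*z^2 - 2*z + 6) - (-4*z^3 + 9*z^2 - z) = 5*z^3 - 7*z^2 - z + 6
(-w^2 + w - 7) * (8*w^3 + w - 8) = -8*w^5 + 8*w^4 - 57*w^3 + 9*w^2 - 15*w + 56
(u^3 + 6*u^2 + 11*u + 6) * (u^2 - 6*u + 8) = u^5 - 17*u^3 - 12*u^2 + 52*u + 48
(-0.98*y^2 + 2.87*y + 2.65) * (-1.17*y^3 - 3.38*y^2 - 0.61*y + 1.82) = 1.1466*y^5 - 0.0455000000000001*y^4 - 12.2033*y^3 - 12.4913*y^2 + 3.6069*y + 4.823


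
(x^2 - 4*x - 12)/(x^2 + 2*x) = (x - 6)/x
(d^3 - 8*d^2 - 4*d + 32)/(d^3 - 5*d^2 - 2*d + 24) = (d^2 - 10*d + 16)/(d^2 - 7*d + 12)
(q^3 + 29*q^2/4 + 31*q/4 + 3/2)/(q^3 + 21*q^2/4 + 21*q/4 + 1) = (q + 6)/(q + 4)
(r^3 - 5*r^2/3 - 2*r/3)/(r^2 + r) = (3*r^2 - 5*r - 2)/(3*(r + 1))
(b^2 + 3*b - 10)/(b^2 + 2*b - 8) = (b + 5)/(b + 4)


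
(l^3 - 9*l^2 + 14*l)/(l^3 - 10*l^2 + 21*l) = (l - 2)/(l - 3)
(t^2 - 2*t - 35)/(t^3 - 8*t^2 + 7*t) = (t + 5)/(t*(t - 1))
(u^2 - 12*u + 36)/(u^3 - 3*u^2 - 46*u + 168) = (u - 6)/(u^2 + 3*u - 28)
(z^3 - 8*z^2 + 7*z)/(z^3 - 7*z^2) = (z - 1)/z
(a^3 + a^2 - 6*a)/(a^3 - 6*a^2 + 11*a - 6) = a*(a + 3)/(a^2 - 4*a + 3)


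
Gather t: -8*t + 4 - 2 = 2 - 8*t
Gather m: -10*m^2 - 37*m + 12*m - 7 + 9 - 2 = -10*m^2 - 25*m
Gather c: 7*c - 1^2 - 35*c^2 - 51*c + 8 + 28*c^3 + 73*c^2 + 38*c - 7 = 28*c^3 + 38*c^2 - 6*c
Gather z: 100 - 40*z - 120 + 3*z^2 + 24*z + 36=3*z^2 - 16*z + 16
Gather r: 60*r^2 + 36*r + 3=60*r^2 + 36*r + 3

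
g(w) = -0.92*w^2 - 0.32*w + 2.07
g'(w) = -1.84*w - 0.32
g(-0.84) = 1.69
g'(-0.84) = 1.23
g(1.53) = -0.57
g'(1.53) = -3.14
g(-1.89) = -0.61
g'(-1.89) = 3.16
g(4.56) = -18.52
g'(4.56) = -8.71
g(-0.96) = 1.53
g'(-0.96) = 1.45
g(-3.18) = -6.22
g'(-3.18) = 5.53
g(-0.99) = 1.49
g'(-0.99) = 1.50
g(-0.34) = 2.07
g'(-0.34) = 0.31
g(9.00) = -75.33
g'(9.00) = -16.88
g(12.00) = -134.25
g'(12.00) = -22.40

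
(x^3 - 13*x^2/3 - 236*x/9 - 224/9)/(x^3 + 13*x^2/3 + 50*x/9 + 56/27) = 3*(x - 8)/(3*x + 2)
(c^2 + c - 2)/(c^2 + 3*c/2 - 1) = 2*(c - 1)/(2*c - 1)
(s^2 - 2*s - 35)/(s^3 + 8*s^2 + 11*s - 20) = (s - 7)/(s^2 + 3*s - 4)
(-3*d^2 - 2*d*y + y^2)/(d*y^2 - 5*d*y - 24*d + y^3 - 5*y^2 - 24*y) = (-3*d + y)/(y^2 - 5*y - 24)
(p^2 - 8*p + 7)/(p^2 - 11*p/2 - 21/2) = 2*(p - 1)/(2*p + 3)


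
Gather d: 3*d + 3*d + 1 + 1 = 6*d + 2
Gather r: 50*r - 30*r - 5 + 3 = 20*r - 2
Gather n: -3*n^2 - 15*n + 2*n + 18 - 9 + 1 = -3*n^2 - 13*n + 10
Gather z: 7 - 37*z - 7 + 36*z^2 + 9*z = 36*z^2 - 28*z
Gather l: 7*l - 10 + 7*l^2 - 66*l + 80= 7*l^2 - 59*l + 70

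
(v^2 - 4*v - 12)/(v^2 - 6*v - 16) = (v - 6)/(v - 8)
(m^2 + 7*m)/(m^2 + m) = (m + 7)/(m + 1)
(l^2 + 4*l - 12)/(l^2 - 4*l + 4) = (l + 6)/(l - 2)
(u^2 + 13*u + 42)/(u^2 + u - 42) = (u + 6)/(u - 6)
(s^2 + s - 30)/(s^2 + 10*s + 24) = (s - 5)/(s + 4)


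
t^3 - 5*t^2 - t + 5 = (t - 5)*(t - 1)*(t + 1)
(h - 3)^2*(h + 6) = h^3 - 27*h + 54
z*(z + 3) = z^2 + 3*z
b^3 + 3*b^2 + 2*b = b*(b + 1)*(b + 2)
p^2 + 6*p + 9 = (p + 3)^2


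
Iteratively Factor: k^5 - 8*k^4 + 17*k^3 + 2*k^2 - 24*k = (k + 1)*(k^4 - 9*k^3 + 26*k^2 - 24*k) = (k - 2)*(k + 1)*(k^3 - 7*k^2 + 12*k) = (k - 4)*(k - 2)*(k + 1)*(k^2 - 3*k) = k*(k - 4)*(k - 2)*(k + 1)*(k - 3)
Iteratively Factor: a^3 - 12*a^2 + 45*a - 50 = (a - 5)*(a^2 - 7*a + 10) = (a - 5)*(a - 2)*(a - 5)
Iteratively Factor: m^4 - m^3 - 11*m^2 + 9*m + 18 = (m + 3)*(m^3 - 4*m^2 + m + 6) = (m - 3)*(m + 3)*(m^2 - m - 2) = (m - 3)*(m - 2)*(m + 3)*(m + 1)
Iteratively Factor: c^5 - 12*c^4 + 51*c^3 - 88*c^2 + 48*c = (c - 4)*(c^4 - 8*c^3 + 19*c^2 - 12*c) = (c - 4)*(c - 1)*(c^3 - 7*c^2 + 12*c) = (c - 4)^2*(c - 1)*(c^2 - 3*c) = (c - 4)^2*(c - 3)*(c - 1)*(c)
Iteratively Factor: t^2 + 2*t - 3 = (t + 3)*(t - 1)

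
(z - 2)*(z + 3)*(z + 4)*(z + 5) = z^4 + 10*z^3 + 23*z^2 - 34*z - 120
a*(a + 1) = a^2 + a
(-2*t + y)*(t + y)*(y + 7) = -2*t^2*y - 14*t^2 - t*y^2 - 7*t*y + y^3 + 7*y^2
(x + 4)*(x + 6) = x^2 + 10*x + 24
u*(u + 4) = u^2 + 4*u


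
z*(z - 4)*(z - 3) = z^3 - 7*z^2 + 12*z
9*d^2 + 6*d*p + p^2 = (3*d + p)^2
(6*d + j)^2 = 36*d^2 + 12*d*j + j^2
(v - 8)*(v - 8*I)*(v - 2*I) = v^3 - 8*v^2 - 10*I*v^2 - 16*v + 80*I*v + 128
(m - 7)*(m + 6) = m^2 - m - 42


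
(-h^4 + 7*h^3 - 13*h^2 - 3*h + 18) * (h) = -h^5 + 7*h^4 - 13*h^3 - 3*h^2 + 18*h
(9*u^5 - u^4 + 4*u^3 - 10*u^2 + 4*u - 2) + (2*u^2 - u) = 9*u^5 - u^4 + 4*u^3 - 8*u^2 + 3*u - 2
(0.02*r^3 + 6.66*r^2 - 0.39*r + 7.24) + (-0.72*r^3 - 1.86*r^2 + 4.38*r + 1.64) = -0.7*r^3 + 4.8*r^2 + 3.99*r + 8.88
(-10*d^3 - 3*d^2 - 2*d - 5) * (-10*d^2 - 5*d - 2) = 100*d^5 + 80*d^4 + 55*d^3 + 66*d^2 + 29*d + 10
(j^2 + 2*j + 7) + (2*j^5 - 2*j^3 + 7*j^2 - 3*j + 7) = 2*j^5 - 2*j^3 + 8*j^2 - j + 14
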